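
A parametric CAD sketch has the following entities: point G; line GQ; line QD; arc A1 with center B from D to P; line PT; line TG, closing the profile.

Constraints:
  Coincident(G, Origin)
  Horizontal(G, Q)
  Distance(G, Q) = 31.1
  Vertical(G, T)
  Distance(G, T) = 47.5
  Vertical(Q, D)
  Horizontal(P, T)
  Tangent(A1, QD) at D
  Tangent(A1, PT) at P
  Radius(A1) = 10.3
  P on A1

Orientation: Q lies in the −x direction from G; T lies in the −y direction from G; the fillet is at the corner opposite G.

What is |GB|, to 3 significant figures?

42.6

G and T share the same x with |GT| = 47.5 and T on the −y side, so T = (0.00, -47.5). The virtual corner opposite G is at (-31.1, -47.5). The tangent condition forces BD to be normal to QD and A1 meets PT tangentially, so BP is at right angles to PT, with radius 10.3, so the center B sits 10.3 in from both sides at B = (-20.8, -37.2). Then |GB| = |B − G| = 42.6.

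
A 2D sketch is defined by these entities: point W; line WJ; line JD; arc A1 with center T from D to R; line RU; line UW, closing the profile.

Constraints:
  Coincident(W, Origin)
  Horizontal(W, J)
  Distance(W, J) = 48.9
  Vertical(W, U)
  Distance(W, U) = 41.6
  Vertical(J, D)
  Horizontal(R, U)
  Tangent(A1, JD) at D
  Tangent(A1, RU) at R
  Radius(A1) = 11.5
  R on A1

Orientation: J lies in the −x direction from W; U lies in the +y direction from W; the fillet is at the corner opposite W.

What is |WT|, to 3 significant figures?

48.0

W is at the origin; W and J share the same y with |WJ| = 48.9 and J on the −x side, so J = (-48.9, 0.00). WU is vertical with |WU| = 41.6 and U on the +y side, so U = (0.00, 41.6). The virtual corner opposite W is at (-48.9, 41.6). A1 meets JD tangentially, so TD is at right angles to JD and the tangent condition forces TR to be normal to RU, with radius 11.5, so the center T sits 11.5 in from both sides at T = (-37.4, 30.1). Then |WT| = |T − W| = 48.0.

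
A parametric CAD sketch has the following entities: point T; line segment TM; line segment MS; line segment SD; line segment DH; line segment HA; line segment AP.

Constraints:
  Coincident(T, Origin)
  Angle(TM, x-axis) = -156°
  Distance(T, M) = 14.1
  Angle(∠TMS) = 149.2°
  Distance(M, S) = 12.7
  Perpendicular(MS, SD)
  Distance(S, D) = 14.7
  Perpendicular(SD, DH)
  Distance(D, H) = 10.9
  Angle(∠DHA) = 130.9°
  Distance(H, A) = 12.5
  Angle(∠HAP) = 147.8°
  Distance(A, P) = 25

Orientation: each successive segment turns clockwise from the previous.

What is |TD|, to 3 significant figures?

25.9

T is at the origin; TM runs at -156.0° with length 14.1, so M = (-12.9, -5.73). ∠TMS = 149.2° gives MS at 173° from the x-axis; with |MS| = 12.7, S = (-25.5, -4.23). MS ⟂ SD, so SD runs at 83.2°; with |SD| = 14.7, D = (-23.8, 10.4). Then |TD| = |D − T| = 25.9.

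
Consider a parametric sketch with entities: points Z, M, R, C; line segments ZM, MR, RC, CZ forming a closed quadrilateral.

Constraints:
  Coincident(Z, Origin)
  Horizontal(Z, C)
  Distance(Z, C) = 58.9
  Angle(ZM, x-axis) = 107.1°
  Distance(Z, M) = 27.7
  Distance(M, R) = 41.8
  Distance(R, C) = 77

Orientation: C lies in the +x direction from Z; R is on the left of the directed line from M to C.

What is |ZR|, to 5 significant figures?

63.670

Checks: |MR| = 41.80 ✓; |RC| = 77.00 ✓.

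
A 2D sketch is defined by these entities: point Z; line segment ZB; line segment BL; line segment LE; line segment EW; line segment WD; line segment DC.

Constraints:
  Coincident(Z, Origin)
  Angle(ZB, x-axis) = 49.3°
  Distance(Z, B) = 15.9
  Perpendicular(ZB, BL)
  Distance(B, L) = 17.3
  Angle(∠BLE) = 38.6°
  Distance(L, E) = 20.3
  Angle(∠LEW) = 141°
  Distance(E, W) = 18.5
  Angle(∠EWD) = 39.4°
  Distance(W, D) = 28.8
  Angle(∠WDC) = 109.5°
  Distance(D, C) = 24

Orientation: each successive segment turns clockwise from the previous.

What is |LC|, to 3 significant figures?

11.0

Z is at the origin; ZB runs at 49.3° with length 15.9, so B = (10.4, 12.1). ZB is perpendicular to BL, so BL runs at -40.7°; with |BL| = 17.3, L = (23.5, 0.773). ∠BLE = 38.6° gives LE at 178° from the x-axis; with |LE| = 20.3, E = (3.20, 1.52). ∠LEW = 141.0° gives EW at 139° from the x-axis; with |EW| = 18.5, W = (-10.7, 13.7). ∠EWD = 39.4° gives WD at -1.70° from the x-axis; with |WD| = 28.8, D = (18.0, 12.8). ∠WDC = 109.5° gives DC at -72.2° from the x-axis; with |DC| = 24.0, C = (25.4, -10.0). Then |LC| = |C − L| = 11.0.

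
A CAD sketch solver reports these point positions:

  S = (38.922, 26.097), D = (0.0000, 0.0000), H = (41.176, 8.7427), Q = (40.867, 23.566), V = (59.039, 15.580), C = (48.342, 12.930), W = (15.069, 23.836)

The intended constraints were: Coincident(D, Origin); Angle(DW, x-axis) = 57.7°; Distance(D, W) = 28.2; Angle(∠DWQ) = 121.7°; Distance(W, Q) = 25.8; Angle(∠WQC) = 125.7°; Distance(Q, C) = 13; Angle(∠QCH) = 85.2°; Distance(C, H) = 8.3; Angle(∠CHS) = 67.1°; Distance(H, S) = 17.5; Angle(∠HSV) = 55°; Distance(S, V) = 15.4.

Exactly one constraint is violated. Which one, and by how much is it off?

Distance(S, V) = 15.4 — off by 7.30.

D = (0.00, 0.00) ✓; DW at 57.70° ✓; |DW| = 28.20 ✓; ∠DWQ = 121.7° ✓; |WQ| = 25.80 ✓; ∠WQC = 125.7° ✓; |QC| = 13.00 ✓; ∠QCH = 85.20° ✓; |CH| = 8.300 ✓; ∠CHS = 67.10° ✓; |HS| = 17.50 ✓; ∠HSV = 55.00° ✓; |SV| = 22.70 ✗.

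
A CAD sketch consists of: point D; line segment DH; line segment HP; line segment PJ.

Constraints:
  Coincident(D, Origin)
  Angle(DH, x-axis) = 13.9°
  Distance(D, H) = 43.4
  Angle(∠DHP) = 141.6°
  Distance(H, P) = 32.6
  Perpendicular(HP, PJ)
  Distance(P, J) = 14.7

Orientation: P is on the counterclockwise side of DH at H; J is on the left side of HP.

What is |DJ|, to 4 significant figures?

67.73

D is at the origin; DH runs at 13.9° with length 43.4, so H = 43.4·(cos 13.9°, sin 13.9°) = (42.13, 10.43). ∠DHP = 141.6°, so HP runs at 13.9° + (180° − 141.6°) = 52.30° from the x-axis; with |HP| = 32.6, P = H + 32.6·(cos 52.30°, sin 52.30°) = (62.06, 36.22). The perpendicularity gives PJ at right angles to HP; with |PJ| = 14.7 on the left of HP, J = P + 14.7·(-0.7912, 0.6115) = (50.43, 45.21). Then |DJ| = |J − D| = 67.73.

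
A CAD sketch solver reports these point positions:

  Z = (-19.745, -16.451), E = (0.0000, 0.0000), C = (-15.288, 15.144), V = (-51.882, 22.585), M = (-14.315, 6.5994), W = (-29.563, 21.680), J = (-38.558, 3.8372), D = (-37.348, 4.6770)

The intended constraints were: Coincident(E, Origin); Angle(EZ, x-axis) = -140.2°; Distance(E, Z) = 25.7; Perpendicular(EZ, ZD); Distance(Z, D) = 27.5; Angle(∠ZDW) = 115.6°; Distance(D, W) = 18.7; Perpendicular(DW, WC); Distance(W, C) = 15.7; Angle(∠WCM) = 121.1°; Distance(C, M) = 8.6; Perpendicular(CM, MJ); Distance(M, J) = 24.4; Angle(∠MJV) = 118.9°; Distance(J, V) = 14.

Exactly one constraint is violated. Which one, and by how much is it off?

Distance(J, V) = 14 — off by 9.00.

E = (0.00, 0.00) ✓; EZ at -140.2° ✓; |EZ| = 25.70 ✓; ∠(EZ, ZD) = 90.00° ✓; |ZD| = 27.50 ✓; ∠ZDW = 115.6° ✓; |DW| = 18.70 ✓; ∠(DW, WC) = 90.00° ✓; |WC| = 15.70 ✓; ∠WCM = 121.1° ✓; |CM| = 8.600 ✓; ∠(CM, MJ) = 90.00° ✓; |MJ| = 24.40 ✓; ∠MJV = 118.9° ✓; |JV| = 23.00 ✗.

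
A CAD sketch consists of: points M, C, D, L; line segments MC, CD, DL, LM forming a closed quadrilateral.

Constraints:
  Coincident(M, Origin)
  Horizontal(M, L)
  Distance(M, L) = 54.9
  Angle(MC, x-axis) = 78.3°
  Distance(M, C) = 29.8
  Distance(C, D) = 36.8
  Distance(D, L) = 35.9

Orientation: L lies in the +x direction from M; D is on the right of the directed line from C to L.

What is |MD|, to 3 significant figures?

20.0

Checks: |ML| = 54.90 ✓; |MC| = 29.80 ✓; |CD| = 36.80 ✓; |DL| = 35.90 ✓.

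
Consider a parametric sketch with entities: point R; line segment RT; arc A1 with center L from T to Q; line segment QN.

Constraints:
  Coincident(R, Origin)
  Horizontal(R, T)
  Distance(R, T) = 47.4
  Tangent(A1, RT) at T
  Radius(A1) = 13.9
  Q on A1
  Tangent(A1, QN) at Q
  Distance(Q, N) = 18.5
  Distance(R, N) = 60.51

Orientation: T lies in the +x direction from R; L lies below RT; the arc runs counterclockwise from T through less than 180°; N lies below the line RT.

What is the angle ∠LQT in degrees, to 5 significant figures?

25.981°

R is at the origin; RT is horizontal with |RT| = 47.4 and T on the +x side, so T = (47.400, 0.0000). The tangent condition forces LT to be normal to RT, so L = T + (0, -13.9) = (47.400, -13.900). Since LQ ⟂ QN (tangency), |LN| = √(13.9² + 18.5²) = 23.140 regardless of where Q sits on A1. So N lies on both circle(R, 60.51) and circle(L, 23.140); the below-RT intersection is N = (47.852, -37.036). Q is the foot of the tangent from N: Q = (36.452, -22.465).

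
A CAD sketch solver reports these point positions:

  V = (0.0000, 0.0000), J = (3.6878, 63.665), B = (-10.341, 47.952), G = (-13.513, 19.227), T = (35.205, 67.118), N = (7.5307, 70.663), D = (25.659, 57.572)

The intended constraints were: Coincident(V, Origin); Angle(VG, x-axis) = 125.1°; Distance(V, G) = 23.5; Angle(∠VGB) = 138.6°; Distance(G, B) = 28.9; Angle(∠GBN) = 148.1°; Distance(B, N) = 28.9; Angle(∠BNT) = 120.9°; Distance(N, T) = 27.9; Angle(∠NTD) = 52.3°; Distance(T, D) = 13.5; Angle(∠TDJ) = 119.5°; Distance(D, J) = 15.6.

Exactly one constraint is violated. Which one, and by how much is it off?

Distance(D, J) = 15.6 — off by 7.20.

V = (0.00, 0.00) ✓; VG at 125.1° ✓; |VG| = 23.50 ✓; ∠VGB = 138.6° ✓; |GB| = 28.90 ✓; ∠GBN = 148.1° ✓; |BN| = 28.90 ✓; ∠BNT = 120.9° ✓; |NT| = 27.90 ✓; ∠NTD = 52.30° ✓; |TD| = 13.50 ✓; ∠TDJ = 119.5° ✓; |DJ| = 22.80 ✗.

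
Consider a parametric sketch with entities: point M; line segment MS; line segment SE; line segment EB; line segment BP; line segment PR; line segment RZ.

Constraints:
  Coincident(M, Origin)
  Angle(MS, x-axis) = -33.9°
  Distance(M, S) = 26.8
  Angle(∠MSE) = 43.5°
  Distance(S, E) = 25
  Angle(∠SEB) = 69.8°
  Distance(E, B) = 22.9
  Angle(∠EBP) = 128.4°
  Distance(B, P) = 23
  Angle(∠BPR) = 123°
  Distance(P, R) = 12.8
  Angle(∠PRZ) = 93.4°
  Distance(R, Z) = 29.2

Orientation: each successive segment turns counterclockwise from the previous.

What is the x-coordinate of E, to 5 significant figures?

16.791

M is at the origin; MS runs at -33.9° with length 26.8, so S = (22.244, -14.948). ∠MSE = 43.5° gives SE at 102.60° from the x-axis; with |SE| = 25.0, E = (16.791, 9.4504). So E.x = 16.791.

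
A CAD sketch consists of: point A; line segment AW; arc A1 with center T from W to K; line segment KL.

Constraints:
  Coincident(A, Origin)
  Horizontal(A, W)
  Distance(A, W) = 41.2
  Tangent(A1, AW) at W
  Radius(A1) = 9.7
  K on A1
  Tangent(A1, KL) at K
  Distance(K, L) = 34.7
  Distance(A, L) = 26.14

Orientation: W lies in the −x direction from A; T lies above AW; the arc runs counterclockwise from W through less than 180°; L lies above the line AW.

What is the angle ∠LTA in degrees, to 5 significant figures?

37.911°

A is at the origin; A and W share the same y with |AW| = 41.2 and W on the −x side, so W = (-41.200, 0.0000). Tangency of A1 to AW means the radius TW is perpendicular to AW, so T = W + (0, 9.7) = (-41.200, 9.7000). Since TK ⟂ KL (tangency), |TL| = √(9.7² + 34.7²) = 36.030 regardless of where K sits on A1. So L lies on both circle(A, 26.14) and circle(T, 36.030); the above-AW intersection is L = (-8.4563, 24.734). K is the foot of the tangent from L: K = (-34.929, 2.2999).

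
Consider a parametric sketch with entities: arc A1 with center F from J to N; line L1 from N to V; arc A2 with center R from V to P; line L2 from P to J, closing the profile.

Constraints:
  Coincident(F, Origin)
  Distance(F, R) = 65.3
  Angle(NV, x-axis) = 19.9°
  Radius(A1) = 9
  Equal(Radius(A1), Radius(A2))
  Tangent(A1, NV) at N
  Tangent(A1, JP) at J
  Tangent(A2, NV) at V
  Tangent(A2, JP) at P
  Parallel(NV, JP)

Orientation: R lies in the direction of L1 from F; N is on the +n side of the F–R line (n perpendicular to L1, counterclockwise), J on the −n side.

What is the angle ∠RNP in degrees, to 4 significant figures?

7.564°

Tangency of A1 to both parallel lines with radius 9.0 puts N and J at F ± 9.0·n: N = (-3.063, 8.463), J = (3.063, -8.463). Equal radii place V and P the same way about R: V = R + 9.0·n = (58.34, 30.69), P = R − 9.0·n = (64.46, 13.76). Then cos ∠RNP = NR·NP / (|NR||NP|), giving 7.564°.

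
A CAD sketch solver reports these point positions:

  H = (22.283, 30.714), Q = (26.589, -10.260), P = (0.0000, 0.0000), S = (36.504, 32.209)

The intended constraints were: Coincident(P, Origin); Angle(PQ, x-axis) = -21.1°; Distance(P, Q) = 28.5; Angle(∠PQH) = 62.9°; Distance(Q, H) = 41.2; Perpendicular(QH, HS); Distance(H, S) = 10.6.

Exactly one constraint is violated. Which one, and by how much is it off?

Distance(H, S) = 10.6 — off by 3.70.

P = (0.00, 0.00) ✓; PQ at -21.10° ✓; |PQ| = 28.50 ✓; ∠PQH = 62.90° ✓; |QH| = 41.20 ✓; ∠(QH, HS) = 90.00° ✓; |HS| = 14.30 ✗.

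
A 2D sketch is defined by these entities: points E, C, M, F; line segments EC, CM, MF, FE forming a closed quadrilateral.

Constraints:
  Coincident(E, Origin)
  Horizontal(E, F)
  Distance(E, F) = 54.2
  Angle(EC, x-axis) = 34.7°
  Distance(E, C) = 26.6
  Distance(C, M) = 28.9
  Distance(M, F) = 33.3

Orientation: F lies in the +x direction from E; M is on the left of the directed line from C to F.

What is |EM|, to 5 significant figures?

55.497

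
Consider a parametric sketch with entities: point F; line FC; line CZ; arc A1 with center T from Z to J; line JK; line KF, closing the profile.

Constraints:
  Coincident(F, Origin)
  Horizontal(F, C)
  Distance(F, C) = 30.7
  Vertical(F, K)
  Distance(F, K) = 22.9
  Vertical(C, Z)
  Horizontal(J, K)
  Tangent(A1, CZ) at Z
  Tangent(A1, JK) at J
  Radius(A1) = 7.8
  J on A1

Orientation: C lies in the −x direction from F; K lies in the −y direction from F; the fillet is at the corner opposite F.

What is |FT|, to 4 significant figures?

27.43

FK is vertical with |FK| = 22.9 and K on the −y side, so K = (0.000, -22.90). The virtual corner opposite F is at (-30.70, -22.90). Tangency of A1 to CZ means the radius TZ is perpendicular to CZ and A1 meets JK tangentially, so TJ is at right angles to JK, with radius 7.8, so the center T sits 7.8 in from both sides at T = (-22.90, -15.10). Then |FT| = |T − F| = 27.43.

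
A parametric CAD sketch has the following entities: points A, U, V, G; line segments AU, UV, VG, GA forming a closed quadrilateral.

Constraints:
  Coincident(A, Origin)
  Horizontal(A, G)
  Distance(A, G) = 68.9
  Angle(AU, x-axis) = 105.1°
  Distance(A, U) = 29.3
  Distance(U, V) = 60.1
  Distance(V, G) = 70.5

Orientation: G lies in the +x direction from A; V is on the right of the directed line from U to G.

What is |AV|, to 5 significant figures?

30.862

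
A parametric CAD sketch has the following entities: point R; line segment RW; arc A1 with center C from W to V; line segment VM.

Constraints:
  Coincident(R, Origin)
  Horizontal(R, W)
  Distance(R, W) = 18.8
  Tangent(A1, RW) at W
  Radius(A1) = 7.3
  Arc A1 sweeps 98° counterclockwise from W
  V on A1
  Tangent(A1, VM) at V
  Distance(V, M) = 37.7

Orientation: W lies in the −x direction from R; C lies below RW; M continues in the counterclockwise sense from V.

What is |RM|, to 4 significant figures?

50.16

R is at the origin; R and W share the same y with |RW| = 18.8 and W on the −x side, so W = (-18.80, 0.000). A1 meets RW tangentially, so CW is at right angles to RW, so C = W + (0, -7.3) = (-18.80, -7.300). On A1, W sits at bearing 90° from C; a 98° counterclockwise sweep puts V at bearing 188°, so V = C + 7.3·(cos 188°, sin 188°) = (-26.03, -8.316). The tangent condition forces CV to be normal to VM, so VM runs along (−sin 188°, cos 188°); with |VM| = 37.7, M = (-20.78, -45.65). Then |RM| = |M − R| = 50.16.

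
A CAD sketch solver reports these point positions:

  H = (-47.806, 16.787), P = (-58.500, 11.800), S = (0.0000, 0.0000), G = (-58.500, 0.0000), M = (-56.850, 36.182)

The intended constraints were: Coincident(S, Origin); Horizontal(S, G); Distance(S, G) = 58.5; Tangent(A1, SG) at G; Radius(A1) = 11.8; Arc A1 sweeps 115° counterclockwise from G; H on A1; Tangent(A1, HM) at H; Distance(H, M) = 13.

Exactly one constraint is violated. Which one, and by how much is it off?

Distance(H, M) = 13 — off by 8.40.

S = (0.00, 0.00) ✓; S.y = 0.00, G.y = 0.00 ✓; |SG| = 58.50 ✓; ∠(PG, GS) = 90.00° ✓; |PG| = 11.80 ✓; bearing(P→H) − bearing(P→G) = 115.0° ✓; |PH| = 11.80 ✓; ∠(PH, HM) = 90.00° ✓; |HM| = 21.40 ✗.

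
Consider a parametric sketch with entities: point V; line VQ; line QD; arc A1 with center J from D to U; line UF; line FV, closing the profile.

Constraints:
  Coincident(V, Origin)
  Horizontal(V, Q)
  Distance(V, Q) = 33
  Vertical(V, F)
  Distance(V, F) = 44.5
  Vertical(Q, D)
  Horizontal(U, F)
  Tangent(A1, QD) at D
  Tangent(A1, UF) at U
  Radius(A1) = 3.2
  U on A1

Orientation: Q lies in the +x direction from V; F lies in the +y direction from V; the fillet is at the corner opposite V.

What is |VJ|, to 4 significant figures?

50.93

V is at the origin; V and Q share the same y with |VQ| = 33.0 and Q on the +x side, so Q = (33.00, 0.000). VF is vertical with |VF| = 44.5 and F on the +y side, so F = (0.000, 44.50). The virtual corner opposite V is at (33.00, 44.50). Since A1 is tangent to QD there, JD ⟂ QD and tangency of A1 to UF means the radius JU is perpendicular to UF, with radius 3.2, so the center J sits 3.2 in from both sides at J = (29.80, 41.30). Then |VJ| = |J − V| = 50.93.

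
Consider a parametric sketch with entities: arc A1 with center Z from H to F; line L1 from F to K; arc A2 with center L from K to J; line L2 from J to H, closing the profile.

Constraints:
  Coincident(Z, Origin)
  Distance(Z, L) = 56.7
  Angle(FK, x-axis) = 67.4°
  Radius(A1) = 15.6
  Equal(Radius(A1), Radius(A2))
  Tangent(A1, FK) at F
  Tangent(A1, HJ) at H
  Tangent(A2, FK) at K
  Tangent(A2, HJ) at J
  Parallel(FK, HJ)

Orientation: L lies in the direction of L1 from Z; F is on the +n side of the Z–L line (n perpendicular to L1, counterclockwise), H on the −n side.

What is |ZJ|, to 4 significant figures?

58.81

The slot axis is L1's direction at 67.4°, so u = (cos 67.4°, sin 67.4°) = (0.3843, 0.9232) and n = (−sin 67.4°, cos 67.4°) = (-0.9232, 0.3843). Z is at the origin and L lies 56.7 along u from Z, so L = 56.7·u = (21.79, 52.35). Tangency of A1 to both parallel lines with radius 15.6 puts F and H at Z ± 15.6·n: F = (-14.40, 5.995), H = (14.40, -5.995). Equal radii place K and J the same way about L: K = L + 15.6·n = (7.387, 58.34), J = L − 15.6·n = (36.19, 46.35). Then |ZJ| = |J − Z| = 58.81.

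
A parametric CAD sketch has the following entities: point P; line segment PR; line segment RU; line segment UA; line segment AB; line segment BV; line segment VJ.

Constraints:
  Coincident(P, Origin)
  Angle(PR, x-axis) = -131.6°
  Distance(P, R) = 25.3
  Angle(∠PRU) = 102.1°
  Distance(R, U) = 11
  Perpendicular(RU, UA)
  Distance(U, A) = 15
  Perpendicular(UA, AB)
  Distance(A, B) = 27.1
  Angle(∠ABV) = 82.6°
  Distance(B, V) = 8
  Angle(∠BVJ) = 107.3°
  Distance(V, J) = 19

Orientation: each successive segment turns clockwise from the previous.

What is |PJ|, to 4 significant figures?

22.77

∠ABV = 82.6° gives BV at -126.9° from the x-axis; with |BV| = 8.0, V = (-0.2016, -20.19). ∠BVJ = 107.3° gives VJ at 160.4° from the x-axis; with |VJ| = 19.0, J = (-18.10, -13.82). Then |PJ| = |J − P| = 22.77.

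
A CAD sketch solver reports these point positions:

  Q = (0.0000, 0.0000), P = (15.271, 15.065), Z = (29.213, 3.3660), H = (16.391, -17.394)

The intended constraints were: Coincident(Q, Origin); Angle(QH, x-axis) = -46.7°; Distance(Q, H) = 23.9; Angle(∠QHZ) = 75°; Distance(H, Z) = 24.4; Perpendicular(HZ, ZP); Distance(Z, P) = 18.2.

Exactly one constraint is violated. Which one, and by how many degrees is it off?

Perpendicular(HZ, ZP) — off by 8.30°.

Q = (0.00, 0.00) ✓; QH at -46.70° ✓; |QH| = 23.90 ✓; ∠QHZ = 75.00° ✓; |HZ| = 24.40 ✓; ∠(HZ, ZP) = 81.70° ✗; |ZP| = 18.20 ✓.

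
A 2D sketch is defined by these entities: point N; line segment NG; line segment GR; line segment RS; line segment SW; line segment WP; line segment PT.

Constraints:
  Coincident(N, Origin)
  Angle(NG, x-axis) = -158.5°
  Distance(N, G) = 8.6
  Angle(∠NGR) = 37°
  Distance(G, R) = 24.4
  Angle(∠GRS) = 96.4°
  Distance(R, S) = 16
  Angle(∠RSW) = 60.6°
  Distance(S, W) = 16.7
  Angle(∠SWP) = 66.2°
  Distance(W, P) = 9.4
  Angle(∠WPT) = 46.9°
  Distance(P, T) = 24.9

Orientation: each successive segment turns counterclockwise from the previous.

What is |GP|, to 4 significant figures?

17.91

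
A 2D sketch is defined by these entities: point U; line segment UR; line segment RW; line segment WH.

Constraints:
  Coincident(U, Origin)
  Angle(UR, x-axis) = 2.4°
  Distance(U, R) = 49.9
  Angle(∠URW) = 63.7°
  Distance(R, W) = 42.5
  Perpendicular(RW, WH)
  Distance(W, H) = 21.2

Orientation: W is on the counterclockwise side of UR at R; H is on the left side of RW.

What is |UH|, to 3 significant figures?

31.1

U is at the origin; UR runs at 2.4° with length 49.9, so R = 49.9·(cos 2.4°, sin 2.4°) = (49.9, 2.09). ∠URW = 63.7°, so RW runs at 2.4° + (180° − 63.7°) = 119° from the x-axis; with |RW| = 42.5, W = R + 42.5·(cos 119°, sin 119°) = (29.4, 39.4). RW ⟂ WH; with |WH| = 21.2 on the left of RW, H = W + 21.2·(-0.877, -0.480) = (10.9, 29.2). Then |UH| = |H − U| = 31.1.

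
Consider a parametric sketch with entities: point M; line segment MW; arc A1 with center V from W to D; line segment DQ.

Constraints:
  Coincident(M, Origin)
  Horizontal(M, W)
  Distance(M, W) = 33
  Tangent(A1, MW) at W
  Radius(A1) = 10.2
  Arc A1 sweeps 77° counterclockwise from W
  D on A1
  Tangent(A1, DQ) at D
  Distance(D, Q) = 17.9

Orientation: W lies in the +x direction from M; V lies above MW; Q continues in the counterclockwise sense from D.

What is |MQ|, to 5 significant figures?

53.368

M is at the origin; M and W share the same y with |MW| = 33.0 and W on the +x side, so W = (33.000, 0.0000). Tangency of A1 to MW means the radius VW is perpendicular to MW, so V = W + (0, 10.2) = (33.000, 10.200). On A1, W sits at bearing -90° from V; a 77° counterclockwise sweep puts D at bearing -13°, so D = V + 10.2·(cos -13°, sin -13°) = (42.939, 7.9055). A1 meets DQ tangentially, so VD is at right angles to DQ, so DQ runs along (−sin -13°, cos -13°); with |DQ| = 17.9, Q = (46.965, 25.347). Then |MQ| = |Q − M| = 53.368.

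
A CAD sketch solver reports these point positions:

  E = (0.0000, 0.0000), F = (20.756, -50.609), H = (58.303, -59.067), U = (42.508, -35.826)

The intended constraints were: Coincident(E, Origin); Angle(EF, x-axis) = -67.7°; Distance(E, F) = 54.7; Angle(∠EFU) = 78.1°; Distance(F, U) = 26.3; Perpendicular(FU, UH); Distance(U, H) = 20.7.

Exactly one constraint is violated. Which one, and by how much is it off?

Distance(U, H) = 20.7 — off by 7.40.

E = (0.00, 0.00) ✓; EF at -67.70° ✓; |EF| = 54.70 ✓; ∠EFU = 78.10° ✓; |FU| = 26.30 ✓; ∠(FU, UH) = 90.00° ✓; |UH| = 28.10 ✗.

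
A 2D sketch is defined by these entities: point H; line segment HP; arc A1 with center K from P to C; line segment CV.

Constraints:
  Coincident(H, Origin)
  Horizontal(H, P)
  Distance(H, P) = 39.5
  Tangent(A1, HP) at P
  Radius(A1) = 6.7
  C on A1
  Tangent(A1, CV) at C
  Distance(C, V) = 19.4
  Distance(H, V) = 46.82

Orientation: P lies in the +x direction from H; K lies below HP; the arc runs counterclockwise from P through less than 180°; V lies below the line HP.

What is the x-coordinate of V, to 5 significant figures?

38.124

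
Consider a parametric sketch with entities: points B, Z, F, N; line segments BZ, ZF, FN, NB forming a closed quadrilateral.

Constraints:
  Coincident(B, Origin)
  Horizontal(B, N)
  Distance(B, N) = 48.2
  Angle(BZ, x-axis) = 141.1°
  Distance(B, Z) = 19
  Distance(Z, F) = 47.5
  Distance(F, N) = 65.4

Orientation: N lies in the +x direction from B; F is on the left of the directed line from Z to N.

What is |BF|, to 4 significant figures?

53.59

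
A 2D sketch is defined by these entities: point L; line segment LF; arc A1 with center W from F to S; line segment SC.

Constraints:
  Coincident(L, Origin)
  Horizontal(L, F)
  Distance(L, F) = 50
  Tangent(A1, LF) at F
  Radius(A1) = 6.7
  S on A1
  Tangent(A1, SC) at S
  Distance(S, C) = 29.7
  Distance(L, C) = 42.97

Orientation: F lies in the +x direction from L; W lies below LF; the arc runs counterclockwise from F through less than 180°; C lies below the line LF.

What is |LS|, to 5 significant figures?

44.176

L is at the origin; L and F share the same y with |LF| = 50.0 and F on the +x side, so F = (50.000, 0.0000). Tangency of A1 to LF means the radius WF is perpendicular to LF, so W = F + (0, -6.7) = (50.000, -6.7000). Since WS ⟂ SC (tangency), |WC| = √(6.7² + 29.7²) = 30.446 regardless of where S sits on A1. So C lies on both circle(L, 42.97) and circle(W, 30.446); the below-LF intersection is C = (30.601, -30.166). S is the foot of the tangent from C: S = (44.023, -3.6721).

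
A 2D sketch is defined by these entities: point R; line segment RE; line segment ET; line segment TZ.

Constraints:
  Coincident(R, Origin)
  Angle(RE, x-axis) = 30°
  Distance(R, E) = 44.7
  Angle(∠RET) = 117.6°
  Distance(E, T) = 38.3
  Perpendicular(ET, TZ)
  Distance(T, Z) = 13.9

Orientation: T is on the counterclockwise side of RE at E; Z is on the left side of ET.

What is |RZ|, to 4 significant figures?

64.37

∠RET = 117.6°, so ET runs at 30.0° + (180° − 117.6°) = 92.40° from the x-axis; with |ET| = 38.3, T = E + 38.3·(cos 92.40°, sin 92.40°) = (37.11, 60.62). ET is perpendicular to TZ; with |TZ| = 13.9 on the left of ET, Z = T + 13.9·(-0.9991, -0.04188) = (23.22, 60.03). Then |RZ| = |Z − R| = 64.37.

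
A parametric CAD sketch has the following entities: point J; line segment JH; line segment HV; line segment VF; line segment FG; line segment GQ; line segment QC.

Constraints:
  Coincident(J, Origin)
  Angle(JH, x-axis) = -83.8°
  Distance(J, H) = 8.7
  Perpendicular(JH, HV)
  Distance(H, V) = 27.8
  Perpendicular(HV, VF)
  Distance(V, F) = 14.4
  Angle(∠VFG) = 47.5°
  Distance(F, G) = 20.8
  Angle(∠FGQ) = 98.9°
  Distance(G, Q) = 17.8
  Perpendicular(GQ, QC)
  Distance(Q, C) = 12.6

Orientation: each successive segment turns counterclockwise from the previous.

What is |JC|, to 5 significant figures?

36.594

J is at the origin; JH runs at -83.8° with length 8.7, so H = (0.93959, -8.6491). The perpendicularity gives HV at right angles to JH, so HV runs at 6.2000°; with |HV| = 27.8, V = (28.577, -5.6467). The perpendicularity gives VF at right angles to HV, so VF runs at 96.200°; with |VF| = 14.4, F = (27.022, 8.6690). ∠VFG = 47.5° gives FG at -131.30° from the x-axis; with |FG| = 20.8, G = (13.294, -6.9573). ∠FGQ = 98.9° gives GQ at -50.200° from the x-axis; with |GQ| = 17.8, Q = (24.688, -20.633). The perpendicularity gives QC at right angles to GQ, so QC runs at 39.800°; with |QC| = 12.6, C = (34.368, -12.567). Then |JC| = |C − J| = 36.594.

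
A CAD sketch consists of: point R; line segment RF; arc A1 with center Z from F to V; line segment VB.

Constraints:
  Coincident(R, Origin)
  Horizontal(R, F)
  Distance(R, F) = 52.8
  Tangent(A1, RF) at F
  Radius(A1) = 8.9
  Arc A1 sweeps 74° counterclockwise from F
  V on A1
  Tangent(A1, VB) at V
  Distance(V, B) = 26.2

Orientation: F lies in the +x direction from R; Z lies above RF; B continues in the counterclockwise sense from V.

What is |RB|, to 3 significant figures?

75.5

R is at the origin; RF is horizontal with |RF| = 52.8 and F on the +x side, so F = (52.8, 0.00). The tangent condition forces ZF to be normal to RF, so Z = F + (0, 8.9) = (52.8, 8.90). On A1, F sits at bearing -90° from Z; a 74° counterclockwise sweep puts V at bearing -16°, so V = Z + 8.9·(cos -16°, sin -16°) = (61.4, 6.45). Since A1 is tangent to VB there, ZV ⟂ VB, so VB runs along (−sin -16°, cos -16°); with |VB| = 26.2, B = (68.6, 31.6). Then |RB| = |B − R| = 75.5.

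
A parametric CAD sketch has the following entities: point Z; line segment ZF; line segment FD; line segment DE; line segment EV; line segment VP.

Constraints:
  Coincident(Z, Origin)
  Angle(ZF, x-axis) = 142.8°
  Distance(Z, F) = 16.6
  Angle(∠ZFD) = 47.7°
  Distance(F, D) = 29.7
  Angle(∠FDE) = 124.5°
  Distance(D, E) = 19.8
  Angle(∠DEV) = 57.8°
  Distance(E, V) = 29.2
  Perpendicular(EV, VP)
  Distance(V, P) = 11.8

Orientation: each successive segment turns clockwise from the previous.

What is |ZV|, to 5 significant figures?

5.2424

∠FDE = 124.5° gives DE at -45.000° from the x-axis; with |DE| = 19.8, E = (29.981, 1.4480). ∠DEV = 57.8° gives EV at -167.20° from the x-axis; with |EV| = 29.2, V = (1.5066, -5.0212). Then |ZV| = |V − Z| = 5.2424.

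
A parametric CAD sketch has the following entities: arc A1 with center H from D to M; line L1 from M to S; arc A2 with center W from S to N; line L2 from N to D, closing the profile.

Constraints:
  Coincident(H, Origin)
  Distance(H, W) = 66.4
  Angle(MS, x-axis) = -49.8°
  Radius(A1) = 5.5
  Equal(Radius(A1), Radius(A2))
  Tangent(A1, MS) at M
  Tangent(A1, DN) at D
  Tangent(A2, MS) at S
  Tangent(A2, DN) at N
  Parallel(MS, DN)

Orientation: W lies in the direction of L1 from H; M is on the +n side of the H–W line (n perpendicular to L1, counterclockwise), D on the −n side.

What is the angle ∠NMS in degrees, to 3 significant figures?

9.41°

Tangency of A1 to both parallel lines with radius 5.5 puts M and D at H ± 5.5·n: M = (4.20, 3.55), D = (-4.20, -3.55). Equal radii place S and N the same way about W: S = W + 5.5·n = (47.1, -47.2), N = W − 5.5·n = (38.7, -54.3). Then cos ∠NMS = MN·MS / (|MN||MS|), giving 9.41°.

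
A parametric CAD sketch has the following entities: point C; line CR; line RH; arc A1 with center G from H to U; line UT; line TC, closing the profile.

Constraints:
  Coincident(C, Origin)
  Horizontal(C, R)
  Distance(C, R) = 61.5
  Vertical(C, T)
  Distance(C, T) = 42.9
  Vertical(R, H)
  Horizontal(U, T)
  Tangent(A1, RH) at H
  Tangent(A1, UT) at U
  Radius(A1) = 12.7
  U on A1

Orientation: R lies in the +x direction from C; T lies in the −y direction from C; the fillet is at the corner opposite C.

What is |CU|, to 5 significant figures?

64.976

C is at the origin; C and R share the same y with |CR| = 61.5 and R on the +x side, so R = (61.500, 0.0000). C and T share the same x with |CT| = 42.9 and T on the −y side, so T = (0.0000, -42.900). The virtual corner opposite C is at (61.500, -42.900). The tangent condition forces GH to be normal to RH and the tangent condition forces GU to be normal to UT, with radius 12.7, so the center G sits 12.7 in from both sides at G = (48.800, -30.200). That places the tangent points at H = (61.500, -30.200) on RH and U = (48.800, -42.900) on UT. Then |CU| = |U − C| = 64.976.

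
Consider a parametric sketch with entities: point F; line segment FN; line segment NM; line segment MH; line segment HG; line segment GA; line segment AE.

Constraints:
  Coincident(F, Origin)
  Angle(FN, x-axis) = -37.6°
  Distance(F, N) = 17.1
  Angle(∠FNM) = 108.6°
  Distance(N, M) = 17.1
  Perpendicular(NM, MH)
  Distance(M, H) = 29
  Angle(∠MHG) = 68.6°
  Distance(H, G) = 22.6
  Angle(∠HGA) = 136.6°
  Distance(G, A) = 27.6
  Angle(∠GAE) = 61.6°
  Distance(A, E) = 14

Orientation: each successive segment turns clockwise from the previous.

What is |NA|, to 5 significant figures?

16.251

∠MHG = 68.6° gives HG at 49.600° from the x-axis; with |HG| = 22.6, G = (-4.7916, 0.050392). ∠HGA = 136.6° gives GA at 6.2000° from the x-axis; with |GA| = 27.6, A = (22.647, 3.0312). Then |NA| = |A − N| = 16.251.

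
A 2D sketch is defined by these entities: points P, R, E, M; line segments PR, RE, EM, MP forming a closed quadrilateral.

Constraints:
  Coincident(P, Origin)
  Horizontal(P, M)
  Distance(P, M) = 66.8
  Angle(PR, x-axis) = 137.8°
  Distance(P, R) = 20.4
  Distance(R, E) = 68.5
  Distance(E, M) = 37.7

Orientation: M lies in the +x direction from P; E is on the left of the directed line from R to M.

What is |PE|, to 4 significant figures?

60.70

P is at the origin; P and M share the same y with |PM| = 66.8 and M in +x, so M = (66.8, 0). PR runs at 137.8° with |PR| = 20.4, so R = (-15.11, 13.70). E is determined by |RE| = 68.5 and |EM| = 37.7 together: it lies at the intersection of circle(R, 68.5) and circle(M, 37.7). With |RM| = 83.05, the foot of the radical line on RM is 61.22 from R and the perpendicular offset is √(68.5² − 61.22²) = 30.73. Taking the left-of-RM solution: E = (50.34, 33.92).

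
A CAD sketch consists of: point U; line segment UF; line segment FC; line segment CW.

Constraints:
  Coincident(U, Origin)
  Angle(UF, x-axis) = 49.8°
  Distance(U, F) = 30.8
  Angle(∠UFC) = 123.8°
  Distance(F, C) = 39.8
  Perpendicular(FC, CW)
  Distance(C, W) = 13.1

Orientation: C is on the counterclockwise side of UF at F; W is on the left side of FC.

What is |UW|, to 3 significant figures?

58.3

∠UFC = 123.8°, so FC runs at 49.8° + (180° − 123.8°) = 106° from the x-axis; with |FC| = 39.8, C = F + 39.8·(cos 106°, sin 106°) = (8.91, 61.8). The perpendicularity gives CW at right angles to FC; with |CW| = 13.1 on the left of FC, W = C + 13.1·(-0.961, -0.276) = (-3.68, 58.2). Then |UW| = |W − U| = 58.3.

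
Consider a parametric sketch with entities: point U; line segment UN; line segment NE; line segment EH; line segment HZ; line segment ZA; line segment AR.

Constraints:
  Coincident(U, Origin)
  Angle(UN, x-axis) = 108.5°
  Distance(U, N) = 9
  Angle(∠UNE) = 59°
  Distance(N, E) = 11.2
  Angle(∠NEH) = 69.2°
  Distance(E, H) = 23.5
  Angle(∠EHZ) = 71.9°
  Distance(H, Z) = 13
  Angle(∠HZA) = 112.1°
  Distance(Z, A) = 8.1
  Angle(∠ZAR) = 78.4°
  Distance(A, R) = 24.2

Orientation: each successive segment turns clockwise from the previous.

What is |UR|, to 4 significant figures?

15.32

U is at the origin; UN runs at 108.5° with length 9.0, so N = (-2.856, 8.535). ∠UNE = 59.0° gives NE at -12.50° from the x-axis; with |NE| = 11.2, E = (8.079, 6.111). ∠NEH = 69.2° gives EH at -123.3° from the x-axis; with |EH| = 23.5, H = (-4.823, -13.53). ∠EHZ = 71.9° gives HZ at 128.6° from the x-axis; with |HZ| = 13.0, Z = (-12.93, -3.371). ∠HZA = 112.1° gives ZA at 60.70° from the x-axis; with |ZA| = 8.1, A = (-8.970, 3.693). ∠ZAR = 78.4° gives AR at -40.90° from the x-axis; with |AR| = 24.2, R = (9.322, -12.15). Then |UR| = |R − U| = 15.32.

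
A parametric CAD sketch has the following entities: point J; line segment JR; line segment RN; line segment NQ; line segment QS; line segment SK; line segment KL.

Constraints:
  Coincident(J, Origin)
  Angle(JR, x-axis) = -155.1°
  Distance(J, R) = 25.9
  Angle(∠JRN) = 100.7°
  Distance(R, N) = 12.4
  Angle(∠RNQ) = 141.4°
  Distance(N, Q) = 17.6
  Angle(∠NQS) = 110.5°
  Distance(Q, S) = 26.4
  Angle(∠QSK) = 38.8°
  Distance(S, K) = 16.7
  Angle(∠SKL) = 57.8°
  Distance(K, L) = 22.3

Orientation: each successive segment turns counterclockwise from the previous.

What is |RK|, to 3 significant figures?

23.7

J is at the origin; JR runs at -155.1° with length 25.9, so R = (-23.5, -10.9). ∠JRN = 100.7° gives RN at -75.8° from the x-axis; with |RN| = 12.4, N = (-20.5, -22.9). ∠RNQ = 141.4° gives NQ at -37.2° from the x-axis; with |NQ| = 17.6, Q = (-6.43, -33.6). ∠NQS = 110.5° gives QS at 32.3° from the x-axis; with |QS| = 26.4, S = (15.9, -19.5). ∠QSK = 38.8° gives SK at 174° from the x-axis; with |SK| = 16.7, K = (-0.709, -17.6). Then |RK| = |K − R| = 23.7.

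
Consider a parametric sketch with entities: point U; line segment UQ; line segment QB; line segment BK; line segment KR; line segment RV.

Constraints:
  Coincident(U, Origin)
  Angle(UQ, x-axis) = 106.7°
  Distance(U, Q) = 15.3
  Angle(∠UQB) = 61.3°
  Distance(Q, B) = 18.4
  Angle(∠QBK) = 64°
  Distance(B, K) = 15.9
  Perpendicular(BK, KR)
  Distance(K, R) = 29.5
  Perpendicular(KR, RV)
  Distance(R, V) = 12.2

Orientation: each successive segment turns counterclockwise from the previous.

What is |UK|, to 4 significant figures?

4.174

∠UQB = 61.3° gives QB at -134.6° from the x-axis; with |QB| = 18.4, B = (-17.32, 1.553). ∠QBK = 64.0° gives BK at -18.60° from the x-axis; with |BK| = 15.9, K = (-2.247, -3.518). Then |UK| = |K − U| = 4.174.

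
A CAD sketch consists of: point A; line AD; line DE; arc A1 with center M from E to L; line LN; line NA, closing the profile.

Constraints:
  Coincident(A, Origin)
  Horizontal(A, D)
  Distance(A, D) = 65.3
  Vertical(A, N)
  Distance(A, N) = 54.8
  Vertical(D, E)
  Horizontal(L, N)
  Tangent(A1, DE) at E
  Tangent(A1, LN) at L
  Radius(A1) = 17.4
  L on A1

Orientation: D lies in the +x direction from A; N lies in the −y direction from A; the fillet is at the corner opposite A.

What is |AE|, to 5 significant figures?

75.252

A is at the origin; AD is horizontal with |AD| = 65.3 and D on the +x side, so D = (65.300, 0.0000). A and N share the same x with |AN| = 54.8 and N on the −y side, so N = (0.0000, -54.800). The virtual corner opposite A is at (65.300, -54.800). A1 meets DE tangentially, so ME is at right angles to DE and tangency of A1 to LN means the radius ML is perpendicular to LN, with radius 17.4, so the center M sits 17.4 in from both sides at M = (47.900, -37.400). That places the tangent points at E = (65.300, -37.400) on DE and L = (47.900, -54.800) on LN. Then |AE| = |E − A| = 75.252.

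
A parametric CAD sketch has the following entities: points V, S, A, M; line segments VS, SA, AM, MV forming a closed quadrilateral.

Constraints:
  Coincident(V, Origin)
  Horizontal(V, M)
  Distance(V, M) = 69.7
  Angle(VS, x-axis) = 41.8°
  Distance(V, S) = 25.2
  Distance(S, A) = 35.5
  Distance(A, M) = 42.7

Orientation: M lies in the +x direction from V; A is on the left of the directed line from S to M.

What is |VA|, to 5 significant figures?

60.576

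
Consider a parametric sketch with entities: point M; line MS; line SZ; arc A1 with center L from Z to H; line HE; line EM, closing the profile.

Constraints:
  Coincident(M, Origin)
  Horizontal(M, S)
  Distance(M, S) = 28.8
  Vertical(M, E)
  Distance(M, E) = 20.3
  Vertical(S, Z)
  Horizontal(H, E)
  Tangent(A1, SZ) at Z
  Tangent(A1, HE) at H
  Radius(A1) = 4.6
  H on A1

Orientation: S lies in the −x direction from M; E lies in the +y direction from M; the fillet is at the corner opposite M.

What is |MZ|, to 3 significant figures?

32.8

M is at the origin; MS is horizontal with |MS| = 28.8 and S on the −x side, so S = (-28.8, 0.00). ME is vertical with |ME| = 20.3 and E on the +y side, so E = (0.00, 20.3). The virtual corner opposite M is at (-28.8, 20.3). A1 meets SZ tangentially, so LZ is at right angles to SZ and A1 meets HE tangentially, so LH is at right angles to HE, with radius 4.6, so the center L sits 4.6 in from both sides at L = (-24.2, 15.7). That places the tangent points at Z = (-28.8, 15.7) on SZ and H = (-24.2, 20.3) on HE. Then |MZ| = |Z − M| = 32.8.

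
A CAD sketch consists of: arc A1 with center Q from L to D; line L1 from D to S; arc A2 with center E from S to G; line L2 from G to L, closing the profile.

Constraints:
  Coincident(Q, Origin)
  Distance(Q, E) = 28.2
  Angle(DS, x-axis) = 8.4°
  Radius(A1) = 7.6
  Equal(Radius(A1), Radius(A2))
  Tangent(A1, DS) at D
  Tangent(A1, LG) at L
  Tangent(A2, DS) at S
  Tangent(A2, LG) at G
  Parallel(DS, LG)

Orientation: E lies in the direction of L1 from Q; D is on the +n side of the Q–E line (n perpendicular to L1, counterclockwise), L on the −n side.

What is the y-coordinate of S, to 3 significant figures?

11.6

The slot axis is L1's direction at 8.4°, so u = (cos 8.4°, sin 8.4°) = (0.989, 0.146) and n = (−sin 8.4°, cos 8.4°) = (-0.146, 0.989). Q is at the origin and E lies 28.2 along u from Q, so E = 28.2·u = (27.9, 4.12). Tangency of A1 to both parallel lines with radius 7.6 puts D and L at Q ± 7.6·n: D = (-1.11, 7.52), L = (1.11, -7.52). Equal radii place S and G the same way about E: S = E + 7.6·n = (26.8, 11.6), G = E − 7.6·n = (29.0, -3.40). So S.y = 11.6.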